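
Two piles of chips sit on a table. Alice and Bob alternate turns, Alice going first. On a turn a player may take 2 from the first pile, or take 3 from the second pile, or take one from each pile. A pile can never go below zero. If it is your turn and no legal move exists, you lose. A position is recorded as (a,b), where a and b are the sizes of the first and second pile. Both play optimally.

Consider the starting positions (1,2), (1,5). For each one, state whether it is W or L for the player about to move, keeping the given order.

(1,2): W, (1,5): L

Compute win/loss labels from the base case upward. A position with no move is L. Any other position is W if it can reach an L in one move, else L.
No move ever increases a pile, so every position that can arise here has a ≤ 1 and b ≤ 5; it is enough to label the cells with 0 ≤ a ≤ 1 and 0 ≤ b ≤ 5.
Every move lowers a or b (never raises either), so fill the grid row by row in increasing a, and left to right within a row: each cell's successors are then already labelled.
      b=0  b=1  b=2  b=3  b=4  b=5
a=0:    L    L    L    W    W    W
a=1:    L    W    W    W    L    L
Cells with no legal move (terminal, hence L): (0,0), (0,1), (0,2), (1,0).
The remaining L cells, each justified by listing all of its moves:
(1,4): L (options (1,1)(W), (0,3)(W) are all W)
(1,5): L (options (1,2)(W), (0,4)(W) are all W)
Every other cell has at least one move into one of the L cells above, so it is W.
(1,2): the move to (0,1) reaches an L cell, so W
(1,5): one of the L cells justified above, so L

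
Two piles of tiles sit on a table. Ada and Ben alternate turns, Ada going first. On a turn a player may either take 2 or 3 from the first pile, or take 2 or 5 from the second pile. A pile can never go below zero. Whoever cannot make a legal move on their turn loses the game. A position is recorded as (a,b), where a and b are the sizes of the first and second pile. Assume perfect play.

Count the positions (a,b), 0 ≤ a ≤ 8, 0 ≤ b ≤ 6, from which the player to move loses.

25

Build the W/L table. Terminal = L. A non-terminal position is W if it has a move to some L; otherwise it is L.
Every move lowers a or b (never raises either), so fill the grid row by row in increasing a, and left to right within a row: each cell's successors are then already labelled.
      b=0  b=1  b=2  b=3  b=4  b=5  b=6
a=0:    L    L    W    W    L    W    W
a=1:    L    L    W    W    L    W    W
a=2:    W    W    L    L    W    W    L
a=3:    W    W    L    L    W    W    L
a=4:    W    W    W    W    W    L    W
a=5:    L    L    W    W    L    W    W
a=6:    L    L    W    W    L    W    W
a=7:    W    W    L    L    W    W    L
a=8:    W    W    L    L    W    W    L
Cells with no legal move (terminal, hence L): (0,0), (0,1), (1,0), (1,1).
The remaining L cells, each justified by listing all of its moves:
(0,4): only reaches (0,2)(W), which is W → L
(1,4): only reaches (1,2)(W), which is W → L
(2,2): only reaches (0,2)(W), (2,0)(W), all W → L
(2,3): only reaches (0,3)(W), (2,1)(W), all W → L
(2,6): only reaches (0,6)(W), (2,4)(W), (2,1)(W), all W → L
(3,2): only reaches (1,2)(W), (0,2)(W), (3,0)(W), all W → L
(3,3): only reaches (1,3)(W), (0,3)(W), (3,1)(W), all W → L
(3,6): only reaches (1,6)(W), (0,6)(W), (3,4)(W), (3,1)(W), all W → L
(4,5): only reaches (2,5)(W), (1,5)(W), (4,3)(W), (4,0)(W), all W → L
(5,0): only reaches (3,0)(W), (2,0)(W), all W → L
(5,1): only reaches (3,1)(W), (2,1)(W), all W → L
(5,4): only reaches (3,4)(W), (2,4)(W), (5,2)(W), all W → L
(6,0): only reaches (4,0)(W), (3,0)(W), all W → L
(6,1): only reaches (4,1)(W), (3,1)(W), all W → L
(6,4): only reaches (4,4)(W), (3,4)(W), (6,2)(W), all W → L
(7,2): only reaches (5,2)(W), (4,2)(W), (7,0)(W), all W → L
(7,3): only reaches (5,3)(W), (4,3)(W), (7,1)(W), all W → L
(7,6): only reaches (5,6)(W), (4,6)(W), (7,4)(W), (7,1)(W), all W → L
(8,2): only reaches (6,2)(W), (5,2)(W), (8,0)(W), all W → L
(8,3): only reaches (6,3)(W), (5,3)(W), (8,1)(W), all W → L
(8,6): only reaches (6,6)(W), (5,6)(W), (8,4)(W), (8,1)(W), all W → L
Every other cell has at least one move into one of the L cells above, so it is W.
L cells per row: a=0: 3, a=1: 3, a=2: 3, a=3: 3, a=4: 1, a=5: 3, a=6: 3, a=7: 3, a=8: 3; total 25.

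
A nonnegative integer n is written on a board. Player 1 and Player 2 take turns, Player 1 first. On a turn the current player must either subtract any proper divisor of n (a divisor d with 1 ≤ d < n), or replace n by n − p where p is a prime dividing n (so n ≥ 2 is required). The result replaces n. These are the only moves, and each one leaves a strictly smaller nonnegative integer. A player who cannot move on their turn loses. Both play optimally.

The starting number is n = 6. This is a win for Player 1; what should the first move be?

Classify positions by backward induction: terminal positions (no move available) are L. From any other position, the mover wins iff some move reaches an L.
n=0: no move → L
n=1: no move → L
n=2: reaches L-position 0 → W
n=3: reaches L-position 0 → W
n=4: only reaches 2(W), 3(W), all W → L
n=5: reaches L-position 0 → W
n=6: reaches L-position 4 → W
From 6, the L positions reachable in one move are: 4.

Move to 4.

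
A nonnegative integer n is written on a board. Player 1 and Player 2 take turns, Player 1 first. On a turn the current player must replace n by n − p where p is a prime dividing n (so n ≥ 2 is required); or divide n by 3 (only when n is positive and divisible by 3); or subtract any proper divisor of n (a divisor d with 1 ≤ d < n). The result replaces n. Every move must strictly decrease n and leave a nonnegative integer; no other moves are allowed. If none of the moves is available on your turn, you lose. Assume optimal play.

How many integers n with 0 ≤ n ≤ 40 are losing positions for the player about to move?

10

Use the standard recursion: the mover loses at a terminal position; elsewhere, the mover wins exactly when some move hands the opponent an L position.
n=0: no move → L
n=1: no move → L
n=2: can move to 0, which is L ⇒ W
n=3: can move to 0, which is L ⇒ W
n=4: moves to 2(W), 3(W); every one is W ⇒ L
n=5: can move to 0, which is L ⇒ W
n=6: can move to 4, which is L ⇒ W
n=7: can move to 0, which is L ⇒ W
n=8: can move to 4, which is L ⇒ W
n=9: moves to 3(W), 6(W), 8(W); every one is W ⇒ L
n=10: can move to 9, which is L ⇒ W
n=11: can move to 0, which is L ⇒ W
n=12: can move to 4, which is L ⇒ W
n=13: can move to 0, which is L ⇒ W
n=14: moves to 7(W), 12(W), 13(W); every one is W ⇒ L
n=15: can move to 14, which is L ⇒ W
n=16: can move to 14, which is L ⇒ W
n=17: can move to 0, which is L ⇒ W
n=18: can move to 9, which is L ⇒ W
n=19: can move to 0, which is L ⇒ W
n=20: moves to 10(W), 15(W), 16(W), 18(W), 19(W); every one is W ⇒ L
n=21: can move to 14, which is L ⇒ W
n=22: can move to 20, which is L ⇒ W
n=23: can move to 0, which is L ⇒ W
n=24: can move to 20, which is L ⇒ W
n=25: can move to 20, which is L ⇒ W
n=26: moves to 13(W), 24(W), 25(W); every one is W ⇒ L
n=27: can move to 9, which is L ⇒ W
n=28: can move to 14, which is L ⇒ W
n=29: can move to 0, which is L ⇒ W
n=30: can move to 20, which is L ⇒ W
n=31: can move to 0, which is L ⇒ W
n=32: moves to 16(W), 24(W), 28(W), 30(W), 31(W); every one is W ⇒ L
n=33: can move to 32, which is L ⇒ W
n=34: can move to 32, which is L ⇒ W
n=35: moves to 28(W), 30(W), 34(W); every one is W ⇒ L
n=36: can move to 32, which is L ⇒ W
n=37: can move to 0, which is L ⇒ W
n=38: moves to 19(W), 36(W), 37(W); every one is W ⇒ L
n=39: can move to 26, which is L ⇒ W
n=40: can move to 20, which is L ⇒ W
L entries with 0 ≤ n ≤ 40: n = 0, 1, 4, 9, 14, 20, 26, 32, 35, 38; that makes 10.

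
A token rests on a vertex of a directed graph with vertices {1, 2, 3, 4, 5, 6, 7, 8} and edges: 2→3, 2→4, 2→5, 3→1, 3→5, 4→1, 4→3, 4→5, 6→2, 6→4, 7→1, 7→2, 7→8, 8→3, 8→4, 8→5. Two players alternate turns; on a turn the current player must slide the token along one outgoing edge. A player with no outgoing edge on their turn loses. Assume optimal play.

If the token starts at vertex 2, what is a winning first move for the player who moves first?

Move to 5.

Use the standard recursion: the mover loses at a terminal position; elsewhere, the mover wins exactly when some move hands the opponent an L position.
Every edge goes from a vertex to one that appears earlier in the order 1, 5, 3, 4, 2, 8, 6, 7, so processing vertices in that order labels each vertex after all of its successors.
1: no outgoing edge → L
5: no outgoing edge → L
3: reaches L-position 5 → W
4: reaches L-position 5 → W
2: reaches L-position 5 → W
8: reaches L-position 5 → W
6: only reaches 2(W), 4(W), all W → L
7: reaches L-position 1 → W
From 2, the L positions reachable in one move are: 5.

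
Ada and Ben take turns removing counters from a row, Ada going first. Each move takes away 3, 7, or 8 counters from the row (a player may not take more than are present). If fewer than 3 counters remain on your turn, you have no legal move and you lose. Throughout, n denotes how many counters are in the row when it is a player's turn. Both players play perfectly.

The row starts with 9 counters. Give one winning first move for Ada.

Remove 3, leaving 6.

Build the W/L table. Terminal = L. A non-terminal position is W if it has a move to some L; otherwise it is L.
n=0: no move → L
n=1: no move → L
n=2: no move → L
n=3: can move to 0, which is L ⇒ W
n=4: can move to 1, which is L ⇒ W
n=5: can move to 2, which is L ⇒ W
n=6: the only move is to 3(W), a W ⇒ L
n=7: can move to 0, which is L ⇒ W
n=8: can move to 1, which is L ⇒ W
n=9: can move to 6, which is L ⇒ W
From 9, the L positions reachable in one move are: 6, 2, 1. Any move reaching one of these is winning.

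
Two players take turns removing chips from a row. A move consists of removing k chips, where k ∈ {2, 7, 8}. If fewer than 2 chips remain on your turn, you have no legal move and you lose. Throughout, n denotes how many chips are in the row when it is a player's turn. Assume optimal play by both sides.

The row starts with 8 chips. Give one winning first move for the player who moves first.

Remove 7, leaving 1.

Label each position W (a win for the player to move) or L (a loss). A position with no legal move is L; any other position is W exactly when some move reaches an L, and L when every move reaches a W.
n=0: no move → L
n=1: no move → L
n=2: →0(L), so W
n=3: →1(L), so W
n=4: →2(W) only, which is W, so L
n=5: →3(W) only, which is W, so L
n=6: →4(L), so W
n=7: →5(L), so W
n=8: →1(L), so W
From 8, the L positions reachable in one move are: 1, 0. Any move reaching one of these is winning.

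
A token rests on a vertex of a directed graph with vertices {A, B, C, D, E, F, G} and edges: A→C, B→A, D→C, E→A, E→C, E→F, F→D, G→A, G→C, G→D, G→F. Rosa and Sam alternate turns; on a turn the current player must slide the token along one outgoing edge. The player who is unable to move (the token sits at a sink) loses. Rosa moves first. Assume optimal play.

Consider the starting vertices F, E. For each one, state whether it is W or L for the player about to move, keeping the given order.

Build the W/L table. Terminal = L. A non-terminal position is W if it has a move to some L; otherwise it is L.
Every edge goes from a vertex to one that appears earlier in the order C, A, D, F, E, G, B, so processing vertices in that order labels each vertex after all of its successors.
C: no outgoing edge → L
A: can move to C, which is L ⇒ W
D: can move to C, which is L ⇒ W
F: the only move is to D(W), a W ⇒ L
E: can move to F, which is L ⇒ W
G: can move to F, which is L ⇒ W
B: the only move is to A(W), a W ⇒ L

F: L, E: W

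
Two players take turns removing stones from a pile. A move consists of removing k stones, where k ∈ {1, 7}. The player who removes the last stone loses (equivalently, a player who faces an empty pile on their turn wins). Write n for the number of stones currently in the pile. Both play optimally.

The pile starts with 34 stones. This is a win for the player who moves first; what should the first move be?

Classify positions by backward induction: terminal positions (no move available) are W. From any other position, the mover wins iff some move reaches an L.
n=0: no move; the opponent has just taken the last stone and therefore loses → W
n=1: only reaches 0(W), which is W → L
n=2: reaches L-position 1 → W
n=3: only reaches 2(W), which is W → L
n=4: reaches L-position 3 → W
n=5: only reaches 4(W), which is W → L
n=6: reaches L-position 5 → W
n=7: only reaches 6(W), 0(W), all W → L
n=8: reaches L-position 7 → W
n=9: only reaches 8(W), 2(W), all W → L
n=10: reaches L-position 9 → W
n=11: only reaches 10(W), 4(W), all W → L
n=12: reaches L-position 11 → W
n=13: only reaches 12(W), 6(W), all W → L
n=14: reaches L-position 13 → W
n=15: only reaches 14(W), 8(W), all W → L
n=16: reaches L-position 15 → W
n=17: only reaches 16(W), 10(W), all W → L
n=18: reaches L-position 17 → W
n=19: only reaches 18(W), 12(W), all W → L
n=20: reaches L-position 19 → W
n=21: only reaches 20(W), 14(W), all W → L
n=22: reaches L-position 21 → W
n=23: only reaches 22(W), 16(W), all W → L
n=24: reaches L-position 23 → W
n=25: only reaches 24(W), 18(W), all W → L
n=26: reaches L-position 25 → W
n=27: only reaches 26(W), 20(W), all W → L
n=28: reaches L-position 27 → W
n=29: only reaches 28(W), 22(W), all W → L
n=30: reaches L-position 29 → W
n=31: only reaches 30(W), 24(W), all W → L
n=32: reaches L-position 31 → W
n=33: only reaches 32(W), 26(W), all W → L
n=34: reaches L-position 33 → W
From 34, the L positions reachable in one move are: 33, 27. Any move reaching one of these is winning.

Remove 1, leaving 33.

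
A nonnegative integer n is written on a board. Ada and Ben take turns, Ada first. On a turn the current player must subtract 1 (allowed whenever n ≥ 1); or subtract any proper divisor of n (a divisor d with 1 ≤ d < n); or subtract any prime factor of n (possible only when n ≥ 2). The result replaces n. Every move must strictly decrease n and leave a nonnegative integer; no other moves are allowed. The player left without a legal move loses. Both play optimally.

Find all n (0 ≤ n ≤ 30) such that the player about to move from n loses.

Build the W/L table. Terminal = L. A non-terminal position is W if it has a move to some L; otherwise it is L.
n=0: no move → L
n=1: W (go to 0, an L position)
n=2: W (go to 0, an L position)
n=3: W (go to 0, an L position)
n=4: L (options 2(W), 3(W) are all W)
n=5: W (go to 0, an L position)
n=6: W (go to 4, an L position)
n=7: W (go to 0, an L position)
n=8: W (go to 4, an L position)
n=9: L (options 6(W), 8(W) are all W)
n=10: W (go to 9, an L position)
n=11: W (go to 0, an L position)
n=12: W (go to 9, an L position)
n=13: W (go to 0, an L position)
n=14: L (options 7(W), 12(W), 13(W) are all W)
n=15: W (go to 14, an L position)
n=16: W (go to 14, an L position)
n=17: W (go to 0, an L position)
n=18: W (go to 9, an L position)
n=19: W (go to 0, an L position)
n=20: L (options 10(W), 15(W), 16(W), 18(W), 19(W) are all W)
n=21: W (go to 14, an L position)
n=22: W (go to 20, an L position)
n=23: W (go to 0, an L position)
n=24: W (go to 20, an L position)
n=25: W (go to 20, an L position)
n=26: L (options 13(W), 24(W), 25(W) are all W)
n=27: W (go to 26, an L position)
n=28: W (go to 14, an L position)
n=29: W (go to 0, an L position)
n=30: W (go to 20, an L position)
Reading off the rows marked L gives the requested list; there are 6 such values of n.

0, 4, 9, 14, 20, 26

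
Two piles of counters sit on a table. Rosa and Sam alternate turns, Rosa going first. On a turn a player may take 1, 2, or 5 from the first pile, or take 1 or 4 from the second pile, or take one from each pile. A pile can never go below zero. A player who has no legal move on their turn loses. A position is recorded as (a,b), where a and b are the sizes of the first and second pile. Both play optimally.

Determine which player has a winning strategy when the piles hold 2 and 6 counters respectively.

Compute win/loss labels from the base case upward. A position with no move is L. Any other position is W if it can reach an L in one move, else L.
No move ever increases a pile, so every position that can arise here has a ≤ 2 and b ≤ 6; it is enough to label the cells with 0 ≤ a ≤ 2 and 0 ≤ b ≤ 6.
Every move lowers a or b (never raises either), so fill the grid row by row in increasing a, and left to right within a row: each cell's successors are then already labelled.
      b=0  b=1  b=2  b=3  b=4  b=5  b=6
a=0:    L    W    L    W    W    L    W
a=1:    W    W    W    W    L    W    W
a=2:    W    L    W    L    W    W    L
Cells with no legal move (terminal, hence L): (0,0).
The remaining L cells, each justified by listing all of its moves:
(0,2): →(0,1)(W) only, which is W, so L
(0,5): →(0,4)(W), (0,1)(W) — all W, so L
(1,4): →(0,4)(W), (1,3)(W), (1,0)(W), (0,3)(W) — all W, so L
(2,1): →(1,1)(W), (0,1)(W), (2,0)(W), (1,0)(W) — all W, so L
(2,3): →(1,3)(W), (0,3)(W), (2,2)(W), (1,2)(W) — all W, so L
(2,6): →(1,6)(W), (0,6)(W), (2,5)(W), (2,2)(W), (1,5)(W) — all W, so L
Every other cell has at least one move into one of the L cells above, so it is W.
Every move from (2,6) reaches a W position, so the mover loses.

Sam wins.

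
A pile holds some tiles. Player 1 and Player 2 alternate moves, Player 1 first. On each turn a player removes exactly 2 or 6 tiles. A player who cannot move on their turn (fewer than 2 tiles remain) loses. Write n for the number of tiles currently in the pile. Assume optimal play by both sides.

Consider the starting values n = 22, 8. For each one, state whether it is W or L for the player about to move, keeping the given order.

Use the standard recursion: the mover loses at a terminal position; elsewhere, the mover wins exactly when some move hands the opponent an L position.
n=0: no move → L
n=1: no move → L
n=2: reaches L-position 0 → W
n=3: reaches L-position 1 → W
n=4: only reaches 2(W), which is W → L
n=5: only reaches 3(W), which is W → L
n=6: reaches L-position 4 → W
n=7: reaches L-position 5 → W
n=8: only reaches 6(W), 2(W), all W → L
n=9: only reaches 7(W), 3(W), all W → L
n=10: reaches L-position 8 → W
n=11: reaches L-position 9 → W
n=12: only reaches 10(W), 6(W), all W → L
n=13: only reaches 11(W), 7(W), all W → L
n=14: reaches L-position 12 → W
n=15: reaches L-position 13 → W
n=16: only reaches 14(W), 10(W), all W → L
n=17: only reaches 15(W), 11(W), all W → L
n=18: reaches L-position 16 → W
n=19: reaches L-position 17 → W
n=20: only reaches 18(W), 14(W), all W → L
n=21: only reaches 19(W), 15(W), all W → L
n=22: reaches L-position 20 → W

22: W, 8: L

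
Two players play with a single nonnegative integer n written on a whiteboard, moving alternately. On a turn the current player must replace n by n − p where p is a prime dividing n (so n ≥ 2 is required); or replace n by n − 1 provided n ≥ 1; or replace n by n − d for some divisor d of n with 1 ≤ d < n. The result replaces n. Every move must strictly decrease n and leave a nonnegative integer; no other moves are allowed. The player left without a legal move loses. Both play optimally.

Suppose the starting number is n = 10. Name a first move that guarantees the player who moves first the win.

Work bottom-up. With no move the player to move loses. Otherwise the position is W if at least one move leads to an L position for the opponent, and L if every move leads to a W.
n=0: no move → L
n=1: reaches L-position 0 → W
n=2: reaches L-position 0 → W
n=3: reaches L-position 0 → W
n=4: only reaches 2(W), 3(W), all W → L
n=5: reaches L-position 0 → W
n=6: reaches L-position 4 → W
n=7: reaches L-position 0 → W
n=8: reaches L-position 4 → W
n=9: only reaches 6(W), 8(W), all W → L
n=10: reaches L-position 9 → W
From 10, the L positions reachable in one move are: 9.

Move to 9.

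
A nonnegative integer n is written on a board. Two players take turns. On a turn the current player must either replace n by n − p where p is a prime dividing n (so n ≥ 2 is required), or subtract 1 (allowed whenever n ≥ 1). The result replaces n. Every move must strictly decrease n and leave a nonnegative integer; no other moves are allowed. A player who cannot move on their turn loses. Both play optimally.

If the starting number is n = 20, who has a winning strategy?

The second player wins.

Compute win/loss labels from the base case upward. A position with no move is L. Any other position is W if it can reach an L in one move, else L.
n=0: no move → L
n=1: →0(L), so W
n=2: →0(L), so W
n=3: →0(L), so W
n=4: →2(W), 3(W) — all W, so L
n=5: →0(L), so W
n=6: →4(L), so W
n=7: →0(L), so W
n=8: →6(W), 7(W) — all W, so L
n=9: →8(L), so W
n=10: →8(L), so W
n=11: →0(L), so W
n=12: →9(W), 10(W), 11(W) — all W, so L
n=13: →0(L), so W
n=14: →12(L), so W
n=15: →12(L), so W
n=16: →14(W), 15(W) — all W, so L
n=17: →0(L), so W
n=18: →16(L), so W
n=19: →0(L), so W
n=20: →15(W), 18(W), 19(W) — all W, so L
Every move from 20 reaches a W position, so the mover loses.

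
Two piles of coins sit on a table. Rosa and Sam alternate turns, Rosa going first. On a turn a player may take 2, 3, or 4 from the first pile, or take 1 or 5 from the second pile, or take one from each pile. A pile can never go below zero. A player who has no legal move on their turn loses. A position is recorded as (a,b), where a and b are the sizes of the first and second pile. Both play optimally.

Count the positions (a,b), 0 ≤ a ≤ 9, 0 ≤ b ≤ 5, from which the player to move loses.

21

Classify positions by backward induction: terminal positions (no move available) are L. From any other position, the mover wins iff some move reaches an L.
Every move lowers a or b (never raises either), so fill the grid row by row in increasing a, and left to right within a row: each cell's successors are then already labelled.
      b=0  b=1  b=2  b=3  b=4  b=5
a=0:    L    W    L    W    L    W
a=1:    L    W    L    W    L    W
a=2:    W    W    W    W    W    W
a=3:    W    L    W    L    W    L
a=4:    W    L    W    L    W    L
a=5:    W    W    W    W    W    W
a=6:    L    W    L    W    L    W
a=7:    L    W    L    W    L    W
a=8:    W    W    W    W    W    W
a=9:    W    L    W    L    W    L
Cells with no legal move (terminal, hence L): (0,0), (1,0).
The remaining L cells, each justified by listing all of its moves:
(0,2): only reaches (0,1)(W), which is W → L
(0,4): only reaches (0,3)(W), which is W → L
(1,2): only reaches (1,1)(W), (0,1)(W), all W → L
(1,4): only reaches (1,3)(W), (0,3)(W), all W → L
(3,1): only reaches (1,1)(W), (0,1)(W), (3,0)(W), (2,0)(W), all W → L
(3,3): only reaches (1,3)(W), (0,3)(W), (3,2)(W), (2,2)(W), all W → L
(3,5): only reaches (1,5)(W), (0,5)(W), (3,4)(W), (3,0)(W), (2,4)(W), all W → L
(4,1): only reaches (2,1)(W), (1,1)(W), (0,1)(W), (4,0)(W), (3,0)(W), all W → L
(4,3): only reaches (2,3)(W), (1,3)(W), (0,3)(W), (4,2)(W), (3,2)(W), all W → L
(4,5): only reaches (2,5)(W), (1,5)(W), (0,5)(W), (4,4)(W), (4,0)(W), (3,4)(W), all W → L
(6,0): only reaches (4,0)(W), (3,0)(W), (2,0)(W), all W → L
(6,2): only reaches (4,2)(W), (3,2)(W), (2,2)(W), (6,1)(W), (5,1)(W), all W → L
(6,4): only reaches (4,4)(W), (3,4)(W), (2,4)(W), (6,3)(W), (5,3)(W), all W → L
(7,0): only reaches (5,0)(W), (4,0)(W), (3,0)(W), all W → L
(7,2): only reaches (5,2)(W), (4,2)(W), (3,2)(W), (7,1)(W), (6,1)(W), all W → L
(7,4): only reaches (5,4)(W), (4,4)(W), (3,4)(W), (7,3)(W), (6,3)(W), all W → L
(9,1): only reaches (7,1)(W), (6,1)(W), (5,1)(W), (9,0)(W), (8,0)(W), all W → L
(9,3): only reaches (7,3)(W), (6,3)(W), (5,3)(W), (9,2)(W), (8,2)(W), all W → L
(9,5): only reaches (7,5)(W), (6,5)(W), (5,5)(W), (9,4)(W), (9,0)(W), (8,4)(W), all W → L
Every other cell has at least one move into one of the L cells above, so it is W.
L cells per row: a=0: 3, a=1: 3, a=2: 0, a=3: 3, a=4: 3, a=5: 0, a=6: 3, a=7: 3, a=8: 0, a=9: 3; total 21.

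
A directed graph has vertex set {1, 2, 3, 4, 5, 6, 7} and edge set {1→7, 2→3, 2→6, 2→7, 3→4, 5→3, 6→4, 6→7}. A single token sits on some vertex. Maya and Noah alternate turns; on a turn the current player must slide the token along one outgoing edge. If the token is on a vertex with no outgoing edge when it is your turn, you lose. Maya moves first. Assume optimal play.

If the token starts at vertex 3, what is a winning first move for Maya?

Move to 4.

Build the W/L table. Terminal = L. A non-terminal position is W if it has a move to some L; otherwise it is L.
Every edge goes from a vertex to one that appears earlier in the order 4, 7, 6, 1, 3, 2, 5, so processing vertices in that order labels each vertex after all of its successors.
4: no outgoing edge → L
7: no outgoing edge → L
6: →7(L), so W
1: →7(L), so W
3: →4(L), so W
2: →7(L), so W
5: →3(W) only, which is W, so L
From 3, the L positions reachable in one move are: 4.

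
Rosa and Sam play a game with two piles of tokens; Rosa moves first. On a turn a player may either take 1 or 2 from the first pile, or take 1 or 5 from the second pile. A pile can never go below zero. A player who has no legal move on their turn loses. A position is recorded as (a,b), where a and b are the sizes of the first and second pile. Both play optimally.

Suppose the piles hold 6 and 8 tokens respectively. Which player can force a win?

Sam wins.

Use the standard recursion: the mover loses at a terminal position; elsewhere, the mover wins exactly when some move hands the opponent an L position.
No move ever increases a pile, so every position that can arise here has a ≤ 6 and b ≤ 8; it is enough to label the cells with 0 ≤ a ≤ 6 and 0 ≤ b ≤ 8.
Every move lowers a or b (never raises either), so fill the grid row by row in increasing a, and left to right within a row: each cell's successors are then already labelled.
      b=0  b=1  b=2  b=3  b=4  b=5  b=6  b=7  b=8
a=0:    L    W    L    W    L    W    L    W    L
a=1:    W    L    W    L    W    L    W    L    W
a=2:    W    W    W    W    W    W    W    W    W
a=3:    L    W    L    W    L    W    L    W    L
a=4:    W    L    W    L    W    L    W    L    W
a=5:    W    W    W    W    W    W    W    W    W
a=6:    L    W    L    W    L    W    L    W    L
Cells with no legal move (terminal, hence L): (0,0).
The remaining L cells, each justified by listing all of its moves:
(0,2): →(0,1)(W) only, which is W, so L
(0,4): →(0,3)(W) only, which is W, so L
(0,6): →(0,5)(W), (0,1)(W) — all W, so L
(0,8): →(0,7)(W), (0,3)(W) — all W, so L
(1,1): →(0,1)(W), (1,0)(W) — all W, so L
(1,3): →(0,3)(W), (1,2)(W) — all W, so L
(1,5): →(0,5)(W), (1,4)(W), (1,0)(W) — all W, so L
(1,7): →(0,7)(W), (1,6)(W), (1,2)(W) — all W, so L
(3,0): →(2,0)(W), (1,0)(W) — all W, so L
(3,2): →(2,2)(W), (1,2)(W), (3,1)(W) — all W, so L
(3,4): →(2,4)(W), (1,4)(W), (3,3)(W) — all W, so L
(3,6): →(2,6)(W), (1,6)(W), (3,5)(W), (3,1)(W) — all W, so L
(3,8): →(2,8)(W), (1,8)(W), (3,7)(W), (3,3)(W) — all W, so L
(4,1): →(3,1)(W), (2,1)(W), (4,0)(W) — all W, so L
(4,3): →(3,3)(W), (2,3)(W), (4,2)(W) — all W, so L
(4,5): →(3,5)(W), (2,5)(W), (4,4)(W), (4,0)(W) — all W, so L
(4,7): →(3,7)(W), (2,7)(W), (4,6)(W), (4,2)(W) — all W, so L
(6,0): →(5,0)(W), (4,0)(W) — all W, so L
(6,2): →(5,2)(W), (4,2)(W), (6,1)(W) — all W, so L
(6,4): →(5,4)(W), (4,4)(W), (6,3)(W) — all W, so L
(6,6): →(5,6)(W), (4,6)(W), (6,5)(W), (6,1)(W) — all W, so L
(6,8): →(5,8)(W), (4,8)(W), (6,7)(W), (6,3)(W) — all W, so L
Every other cell has at least one move into one of the L cells above, so it is W.
The starting position (6,8) is L: whatever Rosa does, the opponent receives a W position.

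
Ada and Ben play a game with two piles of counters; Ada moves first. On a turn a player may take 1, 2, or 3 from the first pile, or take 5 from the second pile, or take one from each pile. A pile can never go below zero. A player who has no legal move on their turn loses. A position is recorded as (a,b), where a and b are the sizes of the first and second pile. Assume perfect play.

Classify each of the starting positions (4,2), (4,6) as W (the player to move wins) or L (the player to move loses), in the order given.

Use the standard recursion: the mover loses at a terminal position; elsewhere, the mover wins exactly when some move hands the opponent an L position.
No move ever increases a pile, so every position that can arise here has a ≤ 4 and b ≤ 6; it is enough to label the cells with 0 ≤ a ≤ 4 and 0 ≤ b ≤ 6.
Every move lowers a or b (never raises either), so fill the grid row by row in increasing a, and left to right within a row: each cell's successors are then already labelled.
      b=0  b=1  b=2  b=3  b=4  b=5  b=6
a=0:    L    L    L    L    L    W    W
a=1:    W    W    W    W    W    W    L
a=2:    W    W    W    W    W    L    W
a=3:    W    W    W    W    W    W    W
a=4:    L    L    L    L    L    W    W
Cells with no legal move (terminal, hence L): (0,0), (0,1), (0,2), (0,3), (0,4).
The remaining L cells, each justified by listing all of its moves:
(1,6): →(0,6)(W), (1,1)(W), (0,5)(W) — all W, so L
(2,5): →(1,5)(W), (0,5)(W), (2,0)(W), (1,4)(W) — all W, so L
(4,0): →(3,0)(W), (2,0)(W), (1,0)(W) — all W, so L
(4,1): →(3,1)(W), (2,1)(W), (1,1)(W), (3,0)(W) — all W, so L
(4,2): →(3,2)(W), (2,2)(W), (1,2)(W), (3,1)(W) — all W, so L
(4,3): →(3,3)(W), (2,3)(W), (1,3)(W), (3,2)(W) — all W, so L
(4,4): →(3,4)(W), (2,4)(W), (1,4)(W), (3,3)(W) — all W, so L
Every other cell has at least one move into one of the L cells above, so it is W.
(4,2): one of the L cells justified above, so L
(4,6): the move to (1,6) reaches an L cell, so W

(4,2): L, (4,6): W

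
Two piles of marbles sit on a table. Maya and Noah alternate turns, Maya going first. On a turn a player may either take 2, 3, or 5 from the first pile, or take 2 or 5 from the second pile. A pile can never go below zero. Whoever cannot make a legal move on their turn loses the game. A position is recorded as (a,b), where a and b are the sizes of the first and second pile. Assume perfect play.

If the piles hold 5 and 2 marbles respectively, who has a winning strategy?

Maya wins.

Classify positions by backward induction: terminal positions (no move available) are L. From any other position, the mover wins iff some move reaches an L.
No move ever increases a pile, so every position that can arise here has a ≤ 5 and b ≤ 2; it is enough to label the cells with 0 ≤ a ≤ 5 and 0 ≤ b ≤ 2.
Every move lowers a or b (never raises either), so fill the grid row by row in increasing a, and left to right within a row: each cell's successors are then already labelled.
      b=0  b=1  b=2
a=0:    L    L    W
a=1:    L    L    W
a=2:    W    W    L
a=3:    W    W    L
a=4:    W    W    W
a=5:    W    W    W
Cells with no legal move (terminal, hence L): (0,0), (0,1), (1,0), (1,1).
The remaining L cells, each justified by listing all of its moves:
(2,2): moves to (0,2)(W), (2,0)(W); every one is W ⇒ L
(3,2): moves to (1,2)(W), (0,2)(W), (3,0)(W); every one is W ⇒ L
Every other cell has at least one move into one of the L cells above, so it is W.
From (5,2) Maya can move to (3,2), reaching an L position.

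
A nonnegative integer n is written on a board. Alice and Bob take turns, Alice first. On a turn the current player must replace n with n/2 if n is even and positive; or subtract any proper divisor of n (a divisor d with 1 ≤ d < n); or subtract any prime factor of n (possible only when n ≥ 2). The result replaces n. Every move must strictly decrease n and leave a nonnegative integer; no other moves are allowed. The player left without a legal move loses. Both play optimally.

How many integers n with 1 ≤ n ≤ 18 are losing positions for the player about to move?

Compute win/loss labels from the base case upward. A position with no move is L. Any other position is W if it can reach an L in one move, else L.
n=0: no move → L
n=1: no move → L
n=2: W (go to 0, an L position)
n=3: W (go to 0, an L position)
n=4: L (options 2(W), 3(W) are all W)
n=5: W (go to 0, an L position)
n=6: W (go to 4, an L position)
n=7: W (go to 0, an L position)
n=8: W (go to 4, an L position)
n=9: L (options 6(W), 8(W) are all W)
n=10: W (go to 9, an L position)
n=11: W (go to 0, an L position)
n=12: W (go to 9, an L position)
n=13: W (go to 0, an L position)
n=14: L (options 7(W), 12(W), 13(W) are all W)
n=15: W (go to 14, an L position)
n=16: W (go to 14, an L position)
n=17: W (go to 0, an L position)
n=18: W (go to 9, an L position)
L entries with 1 ≤ n ≤ 18 (n=0 is outside the asked range and is not counted): n = 1, 4, 9, 14; that makes 4.

4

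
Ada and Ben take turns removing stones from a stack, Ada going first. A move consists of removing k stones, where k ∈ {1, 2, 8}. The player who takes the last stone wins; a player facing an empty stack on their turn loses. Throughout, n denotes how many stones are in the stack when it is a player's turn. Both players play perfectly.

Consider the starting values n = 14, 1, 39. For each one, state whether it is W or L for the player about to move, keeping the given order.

14: W, 1: W, 39: L

Positions with no move are L. A position that does have a move is losing for the player to move precisely when every available move leads to a winning position for the opponent. Fill in the labels:
n=0: no move → L
n=1: →0(L), so W
n=2: →0(L), so W
n=3: →2(W), 1(W) — all W, so L
n=4: →3(L), so W
n=5: →3(L), so W
n=6: →5(W), 4(W) — all W, so L
n=7: →6(L), so W
n=8: →6(L), so W
n=9: →8(W), 7(W), 1(W) — all W, so L
n=10: →9(L), so W
n=11: →9(L), so W
n=12: →11(W), 10(W), 4(W) — all W, so L
n=13: →12(L), so W
n=14: →12(L), so W
n=15: →14(W), 13(W), 7(W) — all W, so L
n=16: →15(L), so W
n=17: →15(L), so W
n=18: →17(W), 16(W), 10(W) — all W, so L
n=19: →18(L), so W
n=20: →18(L), so W
n=21: →20(W), 19(W), 13(W) — all W, so L
n=22: →21(L), so W
n=23: →21(L), so W
n=24: →23(W), 22(W), 16(W) — all W, so L
n=25: →24(L), so W
n=26: →24(L), so W
n=27: →26(W), 25(W), 19(W) — all W, so L
n=28: →27(L), so W
n=29: →27(L), so W
n=30: →29(W), 28(W), 22(W) — all W, so L
n=31: →30(L), so W
n=32: →30(L), so W
n=33: →32(W), 31(W), 25(W) — all W, so L
n=34: →33(L), so W
n=35: →33(L), so W
n=36: →35(W), 34(W), 28(W) — all W, so L
n=37: →36(L), so W
n=38: →36(L), so W
n=39: →38(W), 37(W), 31(W) — all W, so L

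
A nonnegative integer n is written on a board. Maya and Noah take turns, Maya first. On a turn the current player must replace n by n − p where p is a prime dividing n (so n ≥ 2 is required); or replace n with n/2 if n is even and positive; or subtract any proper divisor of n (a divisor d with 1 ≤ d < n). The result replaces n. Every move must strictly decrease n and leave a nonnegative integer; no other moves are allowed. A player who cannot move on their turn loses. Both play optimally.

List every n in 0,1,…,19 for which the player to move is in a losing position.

0, 1, 4, 9, 14

Work bottom-up. With no move the player to move loses. Otherwise the position is W if at least one move leads to an L position for the opponent, and L if every move leads to a W.
n=0: no move → L
n=1: no move → L
n=2: can move to 0, which is L ⇒ W
n=3: can move to 0, which is L ⇒ W
n=4: moves to 2(W), 3(W); every one is W ⇒ L
n=5: can move to 0, which is L ⇒ W
n=6: can move to 4, which is L ⇒ W
n=7: can move to 0, which is L ⇒ W
n=8: can move to 4, which is L ⇒ W
n=9: moves to 6(W), 8(W); every one is W ⇒ L
n=10: can move to 9, which is L ⇒ W
n=11: can move to 0, which is L ⇒ W
n=12: can move to 9, which is L ⇒ W
n=13: can move to 0, which is L ⇒ W
n=14: moves to 7(W), 12(W), 13(W); every one is W ⇒ L
n=15: can move to 14, which is L ⇒ W
n=16: can move to 14, which is L ⇒ W
n=17: can move to 0, which is L ⇒ W
n=18: can move to 9, which is L ⇒ W
n=19: can move to 0, which is L ⇒ W
Reading off the rows marked L gives the requested list; there are 5 such values of n.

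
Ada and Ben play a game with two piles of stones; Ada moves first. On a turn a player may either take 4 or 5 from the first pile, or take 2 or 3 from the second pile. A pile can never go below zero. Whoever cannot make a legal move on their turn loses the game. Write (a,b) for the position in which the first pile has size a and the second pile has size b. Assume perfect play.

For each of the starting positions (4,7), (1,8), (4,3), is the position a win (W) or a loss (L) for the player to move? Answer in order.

Label each position W (a win for the player to move) or L (a loss). A position with no legal move is L; any other position is W exactly when some move reaches an L, and L when every move reaches a W.
No move ever increases a pile, so every position that can arise here has a ≤ 4 and b ≤ 8; it is enough to label the cells with 0 ≤ a ≤ 4 and 0 ≤ b ≤ 8.
Every move lowers a or b (never raises either), so fill the grid row by row in increasing a, and left to right within a row: each cell's successors are then already labelled.
      b=0  b=1  b=2  b=3  b=4  b=5  b=6  b=7  b=8
a=0:    L    L    W    W    W    L    L    W    W
a=1:    L    L    W    W    W    L    L    W    W
a=2:    L    L    W    W    W    L    L    W    W
a=3:    L    L    W    W    W    L    L    W    W
a=4:    W    W    L    L    W    W    W    L    L
Cells with no legal move (terminal, hence L): (0,0), (0,1), (1,0), (1,1), (2,0), (2,1), (3,0), (3,1).
The remaining L cells, each justified by listing all of its moves:
(0,5): moves to (0,3)(W), (0,2)(W); every one is W ⇒ L
(0,6): moves to (0,4)(W), (0,3)(W); every one is W ⇒ L
(1,5): moves to (1,3)(W), (1,2)(W); every one is W ⇒ L
(1,6): moves to (1,4)(W), (1,3)(W); every one is W ⇒ L
(2,5): moves to (2,3)(W), (2,2)(W); every one is W ⇒ L
(2,6): moves to (2,4)(W), (2,3)(W); every one is W ⇒ L
(3,5): moves to (3,3)(W), (3,2)(W); every one is W ⇒ L
(3,6): moves to (3,4)(W), (3,3)(W); every one is W ⇒ L
(4,2): moves to (0,2)(W), (4,0)(W); every one is W ⇒ L
(4,3): moves to (0,3)(W), (4,1)(W), (4,0)(W); every one is W ⇒ L
(4,7): moves to (0,7)(W), (4,5)(W), (4,4)(W); every one is W ⇒ L
(4,8): moves to (0,8)(W), (4,6)(W), (4,5)(W); every one is W ⇒ L
Every other cell has at least one move into one of the L cells above, so it is W.
(4,7): one of the L cells justified above, so L
(1,8): the move to (1,6) reaches an L cell, so W
(4,3): one of the L cells justified above, so L

(4,7): L, (1,8): W, (4,3): L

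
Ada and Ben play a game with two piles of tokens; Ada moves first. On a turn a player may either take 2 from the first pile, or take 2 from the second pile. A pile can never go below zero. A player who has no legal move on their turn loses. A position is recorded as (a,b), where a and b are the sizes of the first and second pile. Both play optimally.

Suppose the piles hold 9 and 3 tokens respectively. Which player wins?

Ada wins.

Build the W/L table. Terminal = L. A non-terminal position is W if it has a move to some L; otherwise it is L.
No move ever increases a pile, so every position that can arise here has a ≤ 9 and b ≤ 3; it is enough to label the cells with 0 ≤ a ≤ 9 and 0 ≤ b ≤ 3.
Every move lowers a or b (never raises either), so fill the grid row by row in increasing a, and left to right within a row: each cell's successors are then already labelled.
      b=0  b=1  b=2  b=3
a=0:    L    L    W    W
a=1:    L    L    W    W
a=2:    W    W    L    L
a=3:    W    W    L    L
a=4:    L    L    W    W
a=5:    L    L    W    W
a=6:    W    W    L    L
a=7:    W    W    L    L
a=8:    L    L    W    W
a=9:    L    L    W    W
Cells with no legal move (terminal, hence L): (0,0), (0,1), (1,0), (1,1).
The remaining L cells, each justified by listing all of its moves:
(2,2): moves to (0,2)(W), (2,0)(W); every one is W ⇒ L
(2,3): moves to (0,3)(W), (2,1)(W); every one is W ⇒ L
(3,2): moves to (1,2)(W), (3,0)(W); every one is W ⇒ L
(3,3): moves to (1,3)(W), (3,1)(W); every one is W ⇒ L
(4,0): the only move is to (2,0)(W), a W ⇒ L
(4,1): the only move is to (2,1)(W), a W ⇒ L
(5,0): the only move is to (3,0)(W), a W ⇒ L
(5,1): the only move is to (3,1)(W), a W ⇒ L
(6,2): moves to (4,2)(W), (6,0)(W); every one is W ⇒ L
(6,3): moves to (4,3)(W), (6,1)(W); every one is W ⇒ L
(7,2): moves to (5,2)(W), (7,0)(W); every one is W ⇒ L
(7,3): moves to (5,3)(W), (7,1)(W); every one is W ⇒ L
(8,0): the only move is to (6,0)(W), a W ⇒ L
(8,1): the only move is to (6,1)(W), a W ⇒ L
(9,0): the only move is to (7,0)(W), a W ⇒ L
(9,1): the only move is to (7,1)(W), a W ⇒ L
Every other cell has at least one move into one of the L cells above, so it is W.
The starting position (9,3) is W: Ada should move to (7,3), handing over an L position.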